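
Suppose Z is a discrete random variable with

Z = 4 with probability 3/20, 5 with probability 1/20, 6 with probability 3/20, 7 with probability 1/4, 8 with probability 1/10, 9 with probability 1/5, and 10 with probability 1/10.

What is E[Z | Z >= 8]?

P(Z >= 8) = 1/10 + 1/5 + 1/10 = 2/5.
E[Z | Z >= 8] = [8·1/10 + 9·1/5 + 10·1/10] / (2/5)
 = 18/5 / (2/5)
 = 9

9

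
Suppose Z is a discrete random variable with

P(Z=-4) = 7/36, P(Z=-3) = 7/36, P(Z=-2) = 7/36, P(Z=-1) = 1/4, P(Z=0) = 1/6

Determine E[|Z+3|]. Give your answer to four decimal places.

E[|Z+3|] = Σ |z+3|·P(Z=z)
 = 1·7/36 + 0·7/36 + 1·7/36 + 2·1/4 + 3·1/6
 = 7/36 + 0 + 7/36 + 1/2 + 1/2
 = 25/18

1.3889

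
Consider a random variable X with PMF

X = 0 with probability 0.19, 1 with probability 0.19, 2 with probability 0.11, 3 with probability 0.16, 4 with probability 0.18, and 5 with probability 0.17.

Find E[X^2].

E[X^2] = Σ x^2·P(X=x)
 = 0·0.19 + 1·0.19 + 4·0.11 + 9·0.16 + 16·0.18 + 25·0.17
 = 0 + 0.19 + 0.44 + 1.44 + 2.88 + 4.25
 = 9.2

9.2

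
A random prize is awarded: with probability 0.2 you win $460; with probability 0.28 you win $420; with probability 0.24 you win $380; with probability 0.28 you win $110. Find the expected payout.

331.6

E[payout] = 460·0.2 + 420·0.28 + 380·0.24 + 110·0.28
 = 92 + 117.6 + 91.2 + 30.8
 = 331.6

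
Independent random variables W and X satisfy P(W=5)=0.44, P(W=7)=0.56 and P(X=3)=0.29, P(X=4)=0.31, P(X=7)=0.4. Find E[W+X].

11.03

E[W+X] = Σ_w Σ_x (w+x) · P(W=w)P(X=x)
 = 8·0.1276 + 9·0.1364 + 12·0.176 + 10·0.1624 + 11·0.1736 + 14·0.224
 = 1.0208 + 1.2276 + 2.112 + 1.624 + 1.9096 + 3.136
 = 11.03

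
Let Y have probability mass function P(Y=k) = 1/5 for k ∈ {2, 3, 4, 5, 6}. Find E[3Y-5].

E[3Y-5] = Σ (3y-5)·P(Y=y)
 = 1·1/5 + 4·1/5 + 7·1/5 + 10·1/5 + 13·1/5
 = 1/5 + 4/5 + 7/5 + 2 + 13/5
 = 7

7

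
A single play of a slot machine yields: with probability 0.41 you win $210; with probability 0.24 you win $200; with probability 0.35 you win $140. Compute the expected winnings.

183.1

E[payout] = 210·0.41 + 200·0.24 + 140·0.35
 = 86.1 + 48 + 49
 = 183.1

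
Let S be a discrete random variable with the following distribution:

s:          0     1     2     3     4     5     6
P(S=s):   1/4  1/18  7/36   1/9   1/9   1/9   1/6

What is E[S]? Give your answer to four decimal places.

E[S] = Σ s·P(S=s)
 = 0·1/4 + 1·1/18 + 2·7/36 + 3·1/9 + 4·1/9 + 5·1/9 + 6·1/6
 = 0 + 1/18 + 7/18 + 1/3 + 4/9 + 5/9 + 1
 = 25/9

2.7778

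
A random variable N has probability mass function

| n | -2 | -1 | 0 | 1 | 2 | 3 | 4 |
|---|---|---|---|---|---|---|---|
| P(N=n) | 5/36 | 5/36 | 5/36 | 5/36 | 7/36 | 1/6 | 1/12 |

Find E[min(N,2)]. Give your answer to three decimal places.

E[min(N,2)] = Σ min(n,2)·P(N=n)
 = (-2)·5/36 + (-1)·5/36 + 0·5/36 + 1·5/36 + 2·7/36 + 2·1/6 + 2·1/12
 = (-5/18) + (-5/36) + 0 + 5/36 + 7/18 + 1/3 + 1/6
 = 11/18

0.611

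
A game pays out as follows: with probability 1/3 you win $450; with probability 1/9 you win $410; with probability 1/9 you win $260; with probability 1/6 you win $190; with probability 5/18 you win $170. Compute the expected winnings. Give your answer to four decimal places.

303.3333

E[payout] = 450·1/3 + 410·1/9 + 260·1/9 + 190·1/6 + 170·5/18
 = 150 + 410/9 + 260/9 + 95/3 + 425/9
 = 910/3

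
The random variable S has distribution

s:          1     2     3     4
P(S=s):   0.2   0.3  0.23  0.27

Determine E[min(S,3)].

E[min(S,3)] = Σ min(s,3)·P(S=s)
 = 1·0.2 + 2·0.3 + 3·0.23 + 3·0.27
 = 0.2 + 0.6 + 0.69 + 0.81
 = 2.3

2.3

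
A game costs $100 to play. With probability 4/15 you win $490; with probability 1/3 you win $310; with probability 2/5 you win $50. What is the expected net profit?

E[payout] = 490·4/15 + 310·1/3 + 50·2/5
 = 392/3 + 310/3 + 20
 = 254
Net = 254 - 100 = 154

154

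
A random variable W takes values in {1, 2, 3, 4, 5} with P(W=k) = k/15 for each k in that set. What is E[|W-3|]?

E[|W-3|] = Σ |w-3|·P(W=w)
 = 2·1/15 + 1·2/15 + 0·1/5 + 1·4/15 + 2·1/3
 = 2/15 + 2/15 + 0 + 4/15 + 2/3
 = 6/5

1.2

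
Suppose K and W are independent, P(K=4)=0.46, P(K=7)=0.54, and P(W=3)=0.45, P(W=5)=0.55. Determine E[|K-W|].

2.026

E[|K-W|] = Σ_k Σ_w |k-w| · P(K=k)P(W=w)
 = 1·0.207 + 1·0.253 + 4·0.243 + 2·0.297
 = 0.207 + 0.253 + 0.972 + 0.594
 = 2.026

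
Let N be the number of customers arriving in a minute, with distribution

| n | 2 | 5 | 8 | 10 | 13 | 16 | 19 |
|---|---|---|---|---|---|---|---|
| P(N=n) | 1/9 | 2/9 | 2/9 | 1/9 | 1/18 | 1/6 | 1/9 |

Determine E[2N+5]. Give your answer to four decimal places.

E[2N+5] = Σ (2n+5)·P(N=n)
 = 9·1/9 + 15·2/9 + 21·2/9 + 25·1/9 + 31·1/18 + 37·1/6 + 43·1/9
 = 1 + 10/3 + 14/3 + 25/9 + 31/18 + 37/6 + 43/9
 = 220/9

24.4444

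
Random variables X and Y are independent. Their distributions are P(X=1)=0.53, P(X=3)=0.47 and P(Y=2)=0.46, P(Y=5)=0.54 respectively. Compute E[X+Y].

5.56

E[X+Y] = Σ_x Σ_y (x+y) · P(X=x)P(Y=y)
 = 3·0.2438 + 6·0.2862 + 5·0.2162 + 8·0.2538
 = 0.7314 + 1.7172 + 1.081 + 2.0304
 = 5.56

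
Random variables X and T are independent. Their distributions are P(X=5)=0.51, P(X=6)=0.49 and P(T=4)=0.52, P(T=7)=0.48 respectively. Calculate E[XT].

29.8656

E[XT] = Σ_x Σ_t xt · P(X=x)P(T=t)
 = 20·0.2652 + 35·0.2448 + 24·0.2548 + 42·0.2352
 = 5.304 + 8.568 + 6.1152 + 9.8784
 = 29.8656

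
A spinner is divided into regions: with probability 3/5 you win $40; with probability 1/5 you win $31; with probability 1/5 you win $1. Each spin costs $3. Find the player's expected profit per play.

E[payout] = 40·3/5 + 31·1/5 + 1·1/5
 = 24 + 31/5 + 1/5
 = 152/5
Net = 152/5 - 3 = 137/5

27.4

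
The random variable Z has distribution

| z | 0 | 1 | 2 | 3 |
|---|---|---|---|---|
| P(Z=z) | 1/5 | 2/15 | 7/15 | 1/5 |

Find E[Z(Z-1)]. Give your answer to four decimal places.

2.1333

E[Z(Z-1)] = Σ z(z-1)·P(Z=z)
 = 0·1/5 + 0·2/15 + 2·7/15 + 6·1/5
 = 0 + 0 + 14/15 + 6/5
 = 32/15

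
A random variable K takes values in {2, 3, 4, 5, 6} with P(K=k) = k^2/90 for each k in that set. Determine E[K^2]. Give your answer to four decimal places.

25.2667

E[K^2] = Σ k^2·P(K=k)
 = 4·2/45 + 9·1/10 + 16·8/45 + 25·5/18 + 36·2/5
 = 8/45 + 9/10 + 128/45 + 125/18 + 72/5
 = 379/15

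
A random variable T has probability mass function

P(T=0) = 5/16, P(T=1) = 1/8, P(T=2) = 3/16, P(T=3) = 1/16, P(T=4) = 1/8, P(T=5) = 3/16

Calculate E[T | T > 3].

4.6

P(T > 3) = 1/8 + 3/16 = 5/16.
E[T | T > 3] = [4·1/8 + 5·3/16] / (5/16)
 = 23/16 / (5/16)
 = 23/5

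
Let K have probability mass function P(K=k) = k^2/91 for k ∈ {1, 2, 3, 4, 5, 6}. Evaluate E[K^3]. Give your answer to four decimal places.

134.0769

E[K^3] = Σ k^3·P(K=k)
 = 1·1/91 + 8·4/91 + 27·9/91 + 64·16/91 + 125·25/91 + 216·36/91
 = 1/91 + 32/91 + 243/91 + 1024/91 + 3125/91 + 7776/91
 = 1743/13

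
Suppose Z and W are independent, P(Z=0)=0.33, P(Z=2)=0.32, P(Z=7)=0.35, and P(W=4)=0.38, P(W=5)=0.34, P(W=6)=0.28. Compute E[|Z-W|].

E[|Z-W|] = Σ_z Σ_w |z-w| · P(Z=z)P(W=w)
 = 4·0.1254 + 5·0.1122 + 6·0.0924 + 2·0.1216 + 3·0.1088 + 4·0.0896 + 3·0.133 + 2·0.119 + 1·0.098
 = 0.5016 + 0.561 + 0.5544 + 0.2432 + 0.3264 + 0.3584 + 0.399 + 0.238 + 0.098
 = 3.28

3.28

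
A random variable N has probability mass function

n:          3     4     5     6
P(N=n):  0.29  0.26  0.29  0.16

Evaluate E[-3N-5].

-17.96

E[-3N-5] = Σ (-3n-5)·P(N=n)
 = (-14)·0.29 + (-17)·0.26 + (-20)·0.29 + (-23)·0.16
 = (-4.06) + (-4.42) + (-5.8) + (-3.68)
 = -17.96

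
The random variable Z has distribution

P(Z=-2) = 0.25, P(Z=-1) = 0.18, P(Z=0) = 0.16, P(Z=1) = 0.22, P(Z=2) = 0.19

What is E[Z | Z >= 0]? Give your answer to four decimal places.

1.0526

P(Z >= 0) = 0.16 + 0.22 + 0.19 = 0.57.
E[Z | Z >= 0] = [0·0.16 + 1·0.22 + 2·0.19] / 0.57
 = 0.6 / 0.57
 = 20/19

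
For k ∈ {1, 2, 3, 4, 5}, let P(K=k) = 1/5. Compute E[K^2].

E[K^2] = Σ k^2·P(K=k)
 = 1·1/5 + 4·1/5 + 9·1/5 + 16·1/5 + 25·1/5
 = 1/5 + 4/5 + 9/5 + 16/5 + 5
 = 11

11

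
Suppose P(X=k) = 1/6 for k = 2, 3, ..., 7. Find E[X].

4.5

E[X] = Σ x·P(X=x)
 = 2·1/6 + 3·1/6 + 4·1/6 + 5·1/6 + 6·1/6 + 7·1/6
 = 1/3 + 1/2 + 2/3 + 5/6 + 1 + 7/6
 = 9/2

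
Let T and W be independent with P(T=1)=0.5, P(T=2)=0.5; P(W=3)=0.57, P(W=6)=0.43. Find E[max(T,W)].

E[max(T,W)] = Σ_t Σ_w max(t,w) · P(T=t)P(W=w)
 = 3·0.285 + 6·0.215 + 3·0.285 + 6·0.215
 = 0.855 + 1.29 + 0.855 + 1.29
 = 4.29

4.29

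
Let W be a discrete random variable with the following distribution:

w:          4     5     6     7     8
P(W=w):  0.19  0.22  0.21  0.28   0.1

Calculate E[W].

5.88

E[W] = Σ w·P(W=w)
 = 4·0.19 + 5·0.22 + 6·0.21 + 7·0.28 + 8·0.1
 = 0.76 + 1.1 + 1.26 + 1.96 + 0.8
 = 5.88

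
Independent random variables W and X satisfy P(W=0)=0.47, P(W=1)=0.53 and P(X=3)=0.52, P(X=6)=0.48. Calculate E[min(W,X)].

E[min(W,X)] = Σ_w Σ_x min(w,x) · P(W=w)P(X=x)
 = 0·0.2444 + 0·0.2256 + 1·0.2756 + 1·0.2544
 = 0 + 0 + 0.2756 + 0.2544
 = 0.53

0.53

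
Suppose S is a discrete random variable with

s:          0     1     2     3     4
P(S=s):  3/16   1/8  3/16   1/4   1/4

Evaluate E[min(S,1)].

E[min(S,1)] = Σ min(s,1)·P(S=s)
 = 0·3/16 + 1·1/8 + 1·3/16 + 1·1/4 + 1·1/4
 = 0 + 1/8 + 3/16 + 1/4 + 1/4
 = 13/16

0.8125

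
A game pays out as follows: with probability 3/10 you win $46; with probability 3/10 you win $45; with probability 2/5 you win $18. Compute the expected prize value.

E[payout] = 46·3/10 + 45·3/10 + 18·2/5
 = 69/5 + 27/2 + 36/5
 = 69/2

34.5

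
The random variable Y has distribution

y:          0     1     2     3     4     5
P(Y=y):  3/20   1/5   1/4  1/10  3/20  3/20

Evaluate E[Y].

E[Y] = Σ y·P(Y=y)
 = 0·3/20 + 1·1/5 + 2·1/4 + 3·1/10 + 4·3/20 + 5·3/20
 = 0 + 1/5 + 1/2 + 3/10 + 3/5 + 3/4
 = 47/20

2.35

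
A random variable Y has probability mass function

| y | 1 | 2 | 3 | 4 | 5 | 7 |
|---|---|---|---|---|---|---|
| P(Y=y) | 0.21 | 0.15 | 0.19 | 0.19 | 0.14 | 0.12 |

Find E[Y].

3.38

E[Y] = Σ y·P(Y=y)
 = 1·0.21 + 2·0.15 + 3·0.19 + 4·0.19 + 5·0.14 + 7·0.12
 = 0.21 + 0.3 + 0.57 + 0.76 + 0.7 + 0.84
 = 3.38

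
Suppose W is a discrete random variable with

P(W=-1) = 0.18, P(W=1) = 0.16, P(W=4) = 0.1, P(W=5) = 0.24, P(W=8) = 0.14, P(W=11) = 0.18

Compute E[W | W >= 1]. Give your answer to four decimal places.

5.9268

P(W >= 1) = 0.16 + 0.1 + 0.24 + 0.14 + 0.18 = 0.82.
E[W | W >= 1] = [1·0.16 + 4·0.1 + 5·0.24 + 8·0.14 + 11·0.18] / 0.82
 = 4.86 / 0.82
 = 243/41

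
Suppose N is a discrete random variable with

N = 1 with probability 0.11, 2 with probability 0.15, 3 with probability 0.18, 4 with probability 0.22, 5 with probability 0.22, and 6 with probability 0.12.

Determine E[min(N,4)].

E[min(N,4)] = Σ min(n,4)·P(N=n)
 = 1·0.11 + 2·0.15 + 3·0.18 + 4·0.22 + 4·0.22 + 4·0.12
 = 0.11 + 0.3 + 0.54 + 0.88 + 0.88 + 0.48
 = 3.19

3.19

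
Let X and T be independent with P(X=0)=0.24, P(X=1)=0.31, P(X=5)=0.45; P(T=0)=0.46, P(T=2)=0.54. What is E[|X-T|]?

E[|X-T|] = Σ_x Σ_t |x-t| · P(X=x)P(T=t)
 = 0·0.1104 + 2·0.1296 + 1·0.1426 + 1·0.1674 + 5·0.207 + 3·0.243
 = 0 + 0.2592 + 0.1426 + 0.1674 + 1.035 + 0.729
 = 2.3332

2.3332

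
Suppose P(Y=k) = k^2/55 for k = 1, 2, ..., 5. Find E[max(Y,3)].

E[max(Y,3)] = Σ max(y,3)·P(Y=y)
 = 3·1/55 + 3·4/55 + 3·9/55 + 4·16/55 + 5·5/11
 = 3/55 + 12/55 + 27/55 + 64/55 + 25/11
 = 21/5

4.2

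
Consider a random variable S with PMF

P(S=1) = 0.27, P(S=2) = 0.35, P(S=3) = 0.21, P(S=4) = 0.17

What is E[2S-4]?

0.56

E[2S-4] = Σ (2s-4)·P(S=s)
 = (-2)·0.27 + 0·0.35 + 2·0.21 + 4·0.17
 = (-0.54) + 0 + 0.42 + 0.68
 = 0.56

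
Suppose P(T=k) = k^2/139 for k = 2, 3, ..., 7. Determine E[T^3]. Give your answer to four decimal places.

208.6835

E[T^3] = Σ t^3·P(T=t)
 = 8·4/139 + 27·9/139 + 64·16/139 + 125·25/139 + 216·36/139 + 343·49/139
 = 32/139 + 243/139 + 1024/139 + 3125/139 + 7776/139 + 16807/139
 = 29007/139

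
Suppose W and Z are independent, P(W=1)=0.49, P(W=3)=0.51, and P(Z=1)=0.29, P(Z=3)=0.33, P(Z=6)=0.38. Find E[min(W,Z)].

1.7242

E[min(W,Z)] = Σ_w Σ_z min(w,z) · P(W=w)P(Z=z)
 = 1·0.1421 + 1·0.1617 + 1·0.1862 + 1·0.1479 + 3·0.1683 + 3·0.1938
 = 0.1421 + 0.1617 + 0.1862 + 0.1479 + 0.5049 + 0.5814
 = 1.7242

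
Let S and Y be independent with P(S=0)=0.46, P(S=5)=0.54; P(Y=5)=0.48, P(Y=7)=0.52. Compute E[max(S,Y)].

E[max(S,Y)] = Σ_s Σ_y max(s,y) · P(S=s)P(Y=y)
 = 5·0.2208 + 7·0.2392 + 5·0.2592 + 7·0.2808
 = 1.104 + 1.6744 + 1.296 + 1.9656
 = 6.04

6.04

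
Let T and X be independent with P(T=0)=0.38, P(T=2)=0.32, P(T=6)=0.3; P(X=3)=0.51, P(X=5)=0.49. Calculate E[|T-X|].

2.752

E[|T-X|] = Σ_t Σ_x |t-x| · P(T=t)P(X=x)
 = 3·0.1938 + 5·0.1862 + 1·0.1632 + 3·0.1568 + 3·0.153 + 1·0.147
 = 0.5814 + 0.931 + 0.1632 + 0.4704 + 0.459 + 0.147
 = 2.752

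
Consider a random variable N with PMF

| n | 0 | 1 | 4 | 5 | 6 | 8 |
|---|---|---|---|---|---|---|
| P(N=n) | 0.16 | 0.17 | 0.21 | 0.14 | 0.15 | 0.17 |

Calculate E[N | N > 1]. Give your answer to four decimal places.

P(N > 1) = 0.21 + 0.14 + 0.15 + 0.17 = 0.67.
E[N | N > 1] = [4·0.21 + 5·0.14 + 6·0.15 + 8·0.17] / 0.67
 = 3.8 / 0.67
 = 380/67

5.6716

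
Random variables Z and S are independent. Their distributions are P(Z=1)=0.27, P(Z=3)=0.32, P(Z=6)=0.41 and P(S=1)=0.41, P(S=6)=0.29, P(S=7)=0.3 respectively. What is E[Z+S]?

7.94

E[Z+S] = Σ_z Σ_s (z+s) · P(Z=z)P(S=s)
 = 2·0.1107 + 7·0.0783 + 8·0.081 + 4·0.1312 + 9·0.0928 + 10·0.096 + 7·0.1681 + 12·0.1189 + 13·0.123
 = 0.2214 + 0.5481 + 0.648 + 0.5248 + 0.8352 + 0.96 + 1.1767 + 1.4268 + 1.599
 = 7.94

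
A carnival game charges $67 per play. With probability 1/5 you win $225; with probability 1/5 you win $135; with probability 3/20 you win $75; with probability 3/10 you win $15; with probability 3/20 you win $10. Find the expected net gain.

E[payout] = 225·1/5 + 135·1/5 + 75·3/20 + 15·3/10 + 10·3/20
 = 45 + 27 + 45/4 + 9/2 + 3/2
 = 357/4
Net = 357/4 - 67 = 89/4

22.25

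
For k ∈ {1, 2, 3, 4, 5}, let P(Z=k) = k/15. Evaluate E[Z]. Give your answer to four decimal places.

3.6667

E[Z] = Σ z·P(Z=z)
 = 1·1/15 + 2·2/15 + 3·1/5 + 4·4/15 + 5·1/3
 = 1/15 + 4/15 + 3/5 + 16/15 + 5/3
 = 11/3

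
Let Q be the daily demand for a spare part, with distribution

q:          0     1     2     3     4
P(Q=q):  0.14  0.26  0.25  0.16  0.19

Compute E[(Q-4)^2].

E[(Q-4)^2] = Σ (q-4)^2·P(Q=q)
 = 16·0.14 + 9·0.26 + 4·0.25 + 1·0.16 + 0·0.19
 = 2.24 + 2.34 + 1 + 0.16 + 0
 = 5.74

5.74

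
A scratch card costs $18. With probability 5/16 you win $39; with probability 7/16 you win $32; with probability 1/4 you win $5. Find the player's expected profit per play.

9.4375

E[payout] = 39·5/16 + 32·7/16 + 5·1/4
 = 195/16 + 14 + 5/4
 = 439/16
Net = 439/16 - 18 = 151/16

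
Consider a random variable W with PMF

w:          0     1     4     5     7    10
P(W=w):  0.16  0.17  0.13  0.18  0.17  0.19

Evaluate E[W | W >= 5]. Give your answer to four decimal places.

P(W >= 5) = 0.18 + 0.17 + 0.19 = 0.54.
E[W | W >= 5] = [5·0.18 + 7·0.17 + 10·0.19] / 0.54
 = 3.99 / 0.54
 = 133/18

7.3889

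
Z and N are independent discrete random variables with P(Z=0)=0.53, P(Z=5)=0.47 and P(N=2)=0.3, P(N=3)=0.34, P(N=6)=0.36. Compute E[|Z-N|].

2.9152

E[|Z-N|] = Σ_z Σ_n |z-n| · P(Z=z)P(N=n)
 = 2·0.159 + 3·0.1802 + 6·0.1908 + 3·0.141 + 2·0.1598 + 1·0.1692
 = 0.318 + 0.5406 + 1.1448 + 0.423 + 0.3196 + 0.1692
 = 2.9152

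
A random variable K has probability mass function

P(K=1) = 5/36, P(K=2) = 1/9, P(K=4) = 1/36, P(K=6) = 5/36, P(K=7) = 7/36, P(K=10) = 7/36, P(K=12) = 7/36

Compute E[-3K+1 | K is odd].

-12.5

P(K is odd) = 5/36 + 7/36 = 1/3.
E[-3K+1 | K is odd] = [(-2)·5/36 + (-20)·7/36] / (1/3)
 = -25/6 / (1/3)
 = -25/2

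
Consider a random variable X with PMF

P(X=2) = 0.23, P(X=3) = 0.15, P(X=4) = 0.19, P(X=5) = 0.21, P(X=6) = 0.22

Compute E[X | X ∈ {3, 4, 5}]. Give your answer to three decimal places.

4.109

P(X ∈ {3, 4, 5}) = 0.15 + 0.19 + 0.21 = 0.55.
E[X | X ∈ {3, 4, 5}] = [3·0.15 + 4·0.19 + 5·0.21] / 0.55
 = 2.26 / 0.55
 = 226/55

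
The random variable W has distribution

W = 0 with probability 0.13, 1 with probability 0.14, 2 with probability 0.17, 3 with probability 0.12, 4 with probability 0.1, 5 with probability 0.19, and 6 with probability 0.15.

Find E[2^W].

E[2^W] = Σ 2^w·P(W=w)
 = 1·0.13 + 2·0.14 + 4·0.17 + 8·0.12 + 16·0.1 + 32·0.19 + 64·0.15
 = 0.13 + 0.28 + 0.68 + 0.96 + 1.6 + 6.08 + 9.6
 = 19.33

19.33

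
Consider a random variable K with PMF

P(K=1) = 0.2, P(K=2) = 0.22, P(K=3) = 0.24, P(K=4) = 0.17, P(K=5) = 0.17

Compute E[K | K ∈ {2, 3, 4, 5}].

3.3625

P(K ∈ {2, 3, 4, 5}) = 0.22 + 0.24 + 0.17 + 0.17 = 0.8.
E[K | K ∈ {2, 3, 4, 5}] = [2·0.22 + 3·0.24 + 4·0.17 + 5·0.17] / 0.8
 = 2.69 / 0.8
 = 269/80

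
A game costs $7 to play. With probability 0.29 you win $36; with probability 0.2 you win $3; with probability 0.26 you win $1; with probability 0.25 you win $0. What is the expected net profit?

E[payout] = 36·0.29 + 3·0.2 + 1·0.26 + 0·0.25
 = 10.44 + 0.6 + 0.26 + 0
 = 11.3
Net = 11.3 - 7 = 4.3

4.3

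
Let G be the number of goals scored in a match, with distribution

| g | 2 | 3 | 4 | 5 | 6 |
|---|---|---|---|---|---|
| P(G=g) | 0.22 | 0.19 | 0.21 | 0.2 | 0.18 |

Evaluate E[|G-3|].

1.37

E[|G-3|] = Σ |g-3|·P(G=g)
 = 1·0.22 + 0·0.19 + 1·0.21 + 2·0.2 + 3·0.18
 = 0.22 + 0 + 0.21 + 0.4 + 0.54
 = 1.37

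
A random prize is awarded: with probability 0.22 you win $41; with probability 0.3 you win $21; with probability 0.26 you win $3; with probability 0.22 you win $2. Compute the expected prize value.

16.54

E[payout] = 41·0.22 + 21·0.3 + 3·0.26 + 2·0.22
 = 9.02 + 6.3 + 0.78 + 0.44
 = 16.54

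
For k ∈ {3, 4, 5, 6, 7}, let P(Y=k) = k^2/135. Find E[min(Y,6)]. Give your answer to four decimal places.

5.3778

E[min(Y,6)] = Σ min(y,6)·P(Y=y)
 = 3·1/15 + 4·16/135 + 5·5/27 + 6·4/15 + 6·49/135
 = 1/5 + 64/135 + 25/27 + 8/5 + 98/45
 = 242/45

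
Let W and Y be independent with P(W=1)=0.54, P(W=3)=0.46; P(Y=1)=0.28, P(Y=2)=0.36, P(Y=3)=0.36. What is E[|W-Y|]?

E[|W-Y|] = Σ_w Σ_y |w-y| · P(W=w)P(Y=y)
 = 0·0.1512 + 1·0.1944 + 2·0.1944 + 2·0.1288 + 1·0.1656 + 0·0.1656
 = 0 + 0.1944 + 0.3888 + 0.2576 + 0.1656 + 0
 = 1.0064

1.0064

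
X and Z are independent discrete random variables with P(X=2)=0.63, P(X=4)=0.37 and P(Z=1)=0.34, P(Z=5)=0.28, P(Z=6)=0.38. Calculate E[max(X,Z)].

4.6116

E[max(X,Z)] = Σ_x Σ_z max(x,z) · P(X=x)P(Z=z)
 = 2·0.2142 + 5·0.1764 + 6·0.2394 + 4·0.1258 + 5·0.1036 + 6·0.1406
 = 0.4284 + 0.882 + 1.4364 + 0.5032 + 0.518 + 0.8436
 = 4.6116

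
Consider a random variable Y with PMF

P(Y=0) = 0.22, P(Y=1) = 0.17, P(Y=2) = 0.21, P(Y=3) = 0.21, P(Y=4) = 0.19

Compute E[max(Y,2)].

E[max(Y,2)] = Σ max(y,2)·P(Y=y)
 = 2·0.22 + 2·0.17 + 2·0.21 + 3·0.21 + 4·0.19
 = 0.44 + 0.34 + 0.42 + 0.63 + 0.76
 = 2.59

2.59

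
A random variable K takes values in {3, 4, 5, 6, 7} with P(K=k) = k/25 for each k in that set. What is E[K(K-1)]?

25.6

E[K(K-1)] = Σ k(k-1)·P(K=k)
 = 6·3/25 + 12·4/25 + 20·1/5 + 30·6/25 + 42·7/25
 = 18/25 + 48/25 + 4 + 36/5 + 294/25
 = 128/5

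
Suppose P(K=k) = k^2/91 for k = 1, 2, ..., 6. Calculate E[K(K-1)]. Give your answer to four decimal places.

20.1538

E[K(K-1)] = Σ k(k-1)·P(K=k)
 = 0·1/91 + 2·4/91 + 6·9/91 + 12·16/91 + 20·25/91 + 30·36/91
 = 0 + 8/91 + 54/91 + 192/91 + 500/91 + 1080/91
 = 262/13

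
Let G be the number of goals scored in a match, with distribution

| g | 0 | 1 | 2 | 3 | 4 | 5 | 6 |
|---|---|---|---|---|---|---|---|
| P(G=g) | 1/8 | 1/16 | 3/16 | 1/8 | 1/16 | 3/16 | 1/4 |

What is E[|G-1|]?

2.75

E[|G-1|] = Σ |g-1|·P(G=g)
 = 1·1/8 + 0·1/16 + 1·3/16 + 2·1/8 + 3·1/16 + 4·3/16 + 5·1/4
 = 1/8 + 0 + 3/16 + 1/4 + 3/16 + 3/4 + 5/4
 = 11/4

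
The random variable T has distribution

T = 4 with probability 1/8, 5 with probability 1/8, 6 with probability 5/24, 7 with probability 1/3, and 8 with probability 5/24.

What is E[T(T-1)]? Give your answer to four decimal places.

E[T(T-1)] = Σ t(t-1)·P(T=t)
 = 12·1/8 + 20·1/8 + 30·5/24 + 42·1/3 + 56·5/24
 = 3/2 + 5/2 + 25/4 + 14 + 35/3
 = 431/12

35.9167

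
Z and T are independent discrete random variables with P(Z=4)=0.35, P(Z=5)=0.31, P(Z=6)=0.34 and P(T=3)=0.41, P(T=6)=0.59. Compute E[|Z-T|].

1.4118

E[|Z-T|] = Σ_z Σ_t |z-t| · P(Z=z)P(T=t)
 = 1·0.1435 + 2·0.2065 + 2·0.1271 + 1·0.1829 + 3·0.1394 + 0·0.2006
 = 0.1435 + 0.413 + 0.2542 + 0.1829 + 0.4182 + 0
 = 1.4118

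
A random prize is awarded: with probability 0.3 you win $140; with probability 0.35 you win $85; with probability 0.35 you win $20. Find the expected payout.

E[payout] = 140·0.3 + 85·0.35 + 20·0.35
 = 42 + 29.75 + 7
 = 78.75

78.75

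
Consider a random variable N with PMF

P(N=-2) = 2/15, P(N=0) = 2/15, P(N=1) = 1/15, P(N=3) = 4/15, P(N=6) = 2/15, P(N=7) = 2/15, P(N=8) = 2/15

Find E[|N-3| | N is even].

P(N is even) = 2/15 + 2/15 + 2/15 + 2/15 = 8/15.
E[|N-3| | N is even] = [5·2/15 + 3·2/15 + 3·2/15 + 5·2/15] / (8/15)
 = 32/15 / (8/15)
 = 4

4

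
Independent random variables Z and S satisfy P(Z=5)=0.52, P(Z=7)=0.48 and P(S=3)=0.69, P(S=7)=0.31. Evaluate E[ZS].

E[ZS] = Σ_z Σ_s zs · P(Z=z)P(S=s)
 = 15·0.3588 + 35·0.1612 + 21·0.3312 + 49·0.1488
 = 5.382 + 5.642 + 6.9552 + 7.2912
 = 25.2704

25.2704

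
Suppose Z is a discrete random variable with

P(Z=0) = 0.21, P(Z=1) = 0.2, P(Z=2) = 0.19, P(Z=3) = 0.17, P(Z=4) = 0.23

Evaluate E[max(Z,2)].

E[max(Z,2)] = Σ max(z,2)·P(Z=z)
 = 2·0.21 + 2·0.2 + 2·0.19 + 3·0.17 + 4·0.23
 = 0.42 + 0.4 + 0.38 + 0.51 + 0.92
 = 2.63

2.63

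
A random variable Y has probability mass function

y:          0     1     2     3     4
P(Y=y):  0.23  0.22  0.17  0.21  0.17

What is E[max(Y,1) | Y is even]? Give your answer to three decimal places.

2.193

P(Y is even) = 0.23 + 0.17 + 0.17 = 0.57.
E[max(Y,1) | Y is even] = [1·0.23 + 2·0.17 + 4·0.17] / 0.57
 = 1.25 / 0.57
 = 125/57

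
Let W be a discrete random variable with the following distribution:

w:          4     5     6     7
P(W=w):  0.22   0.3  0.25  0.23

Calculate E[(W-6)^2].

E[(W-6)^2] = Σ (w-6)^2·P(W=w)
 = 4·0.22 + 1·0.3 + 0·0.25 + 1·0.23
 = 0.88 + 0.3 + 0 + 0.23
 = 1.41

1.41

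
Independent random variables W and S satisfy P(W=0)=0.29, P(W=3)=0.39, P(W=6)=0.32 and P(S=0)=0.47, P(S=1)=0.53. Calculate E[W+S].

E[W+S] = Σ_w Σ_s (w+s) · P(W=w)P(S=s)
 = 0·0.1363 + 1·0.1537 + 3·0.1833 + 4·0.2067 + 6·0.1504 + 7·0.1696
 = 0 + 0.1537 + 0.5499 + 0.8268 + 0.9024 + 1.1872
 = 3.62

3.62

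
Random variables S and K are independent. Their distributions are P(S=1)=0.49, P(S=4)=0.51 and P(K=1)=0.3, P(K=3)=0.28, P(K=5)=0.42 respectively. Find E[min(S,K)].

E[min(S,K)] = Σ_s Σ_k min(s,k) · P(S=s)P(K=k)
 = 1·0.147 + 1·0.1372 + 1·0.2058 + 1·0.153 + 3·0.1428 + 4·0.2142
 = 0.147 + 0.1372 + 0.2058 + 0.153 + 0.4284 + 0.8568
 = 1.9282

1.9282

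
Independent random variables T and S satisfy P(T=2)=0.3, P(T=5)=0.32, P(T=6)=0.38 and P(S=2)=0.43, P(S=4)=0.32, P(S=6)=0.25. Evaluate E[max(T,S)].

E[max(T,S)] = Σ_t Σ_s max(t,s) · P(T=t)P(S=s)
 = 2·0.129 + 4·0.096 + 6·0.075 + 5·0.1376 + 5·0.1024 + 6·0.08 + 6·0.1634 + 6·0.1216 + 6·0.095
 = 0.258 + 0.384 + 0.45 + 0.688 + 0.512 + 0.48 + 0.9804 + 0.7296 + 0.57
 = 5.052

5.052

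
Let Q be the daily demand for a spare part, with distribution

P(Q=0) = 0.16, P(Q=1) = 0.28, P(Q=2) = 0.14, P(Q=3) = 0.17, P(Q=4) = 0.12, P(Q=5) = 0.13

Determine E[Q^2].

E[Q^2] = Σ q^2·P(Q=q)
 = 0·0.16 + 1·0.28 + 4·0.14 + 9·0.17 + 16·0.12 + 25·0.13
 = 0 + 0.28 + 0.56 + 1.53 + 1.92 + 3.25
 = 7.54

7.54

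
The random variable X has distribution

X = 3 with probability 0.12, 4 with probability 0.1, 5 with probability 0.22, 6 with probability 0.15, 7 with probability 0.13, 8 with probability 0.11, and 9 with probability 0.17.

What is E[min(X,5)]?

4.66

E[min(X,5)] = Σ min(x,5)·P(X=x)
 = 3·0.12 + 4·0.1 + 5·0.22 + 5·0.15 + 5·0.13 + 5·0.11 + 5·0.17
 = 0.36 + 0.4 + 1.1 + 0.75 + 0.65 + 0.55 + 0.85
 = 4.66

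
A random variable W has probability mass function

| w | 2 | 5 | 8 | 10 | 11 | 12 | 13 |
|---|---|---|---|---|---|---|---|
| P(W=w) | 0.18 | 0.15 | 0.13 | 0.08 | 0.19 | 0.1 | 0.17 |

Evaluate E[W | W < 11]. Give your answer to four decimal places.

5.4630

P(W < 11) = 0.18 + 0.15 + 0.13 + 0.08 = 0.54.
E[W | W < 11] = [2·0.18 + 5·0.15 + 8·0.13 + 10·0.08] / 0.54
 = 2.95 / 0.54
 = 295/54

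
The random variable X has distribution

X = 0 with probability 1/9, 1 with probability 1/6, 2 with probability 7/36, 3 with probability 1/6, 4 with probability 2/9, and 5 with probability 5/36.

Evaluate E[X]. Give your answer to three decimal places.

E[X] = Σ x·P(X=x)
 = 0·1/9 + 1·1/6 + 2·7/36 + 3·1/6 + 4·2/9 + 5·5/36
 = 0 + 1/6 + 7/18 + 1/2 + 8/9 + 25/36
 = 95/36

2.639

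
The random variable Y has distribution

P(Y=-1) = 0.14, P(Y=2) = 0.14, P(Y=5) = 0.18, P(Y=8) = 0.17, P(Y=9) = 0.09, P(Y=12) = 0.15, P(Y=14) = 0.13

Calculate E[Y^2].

70.45

E[Y^2] = Σ y^2·P(Y=y)
 = 1·0.14 + 4·0.14 + 25·0.18 + 64·0.17 + 81·0.09 + 144·0.15 + 196·0.13
 = 0.14 + 0.56 + 4.5 + 10.88 + 7.29 + 21.6 + 25.48
 = 70.45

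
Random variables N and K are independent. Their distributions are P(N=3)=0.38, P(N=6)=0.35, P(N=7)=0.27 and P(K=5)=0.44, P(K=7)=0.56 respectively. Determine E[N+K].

E[N+K] = Σ_n Σ_k (n+k) · P(N=n)P(K=k)
 = 8·0.1672 + 10·0.2128 + 11·0.154 + 13·0.196 + 12·0.1188 + 14·0.1512
 = 1.3376 + 2.128 + 1.694 + 2.548 + 1.4256 + 2.1168
 = 11.25

11.25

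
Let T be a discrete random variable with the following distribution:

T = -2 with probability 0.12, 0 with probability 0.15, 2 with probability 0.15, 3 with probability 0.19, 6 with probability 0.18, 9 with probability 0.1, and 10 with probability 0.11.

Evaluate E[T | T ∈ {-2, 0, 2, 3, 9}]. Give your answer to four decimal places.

2.1549

P(T ∈ {-2, 0, 2, 3, 9}) = 0.12 + 0.15 + 0.15 + 0.19 + 0.1 = 0.71.
E[T | T ∈ {-2, 0, 2, 3, 9}] = [(-2)·0.12 + 0·0.15 + 2·0.15 + 3·0.19 + 9·0.1] / 0.71
 = 1.53 / 0.71
 = 153/71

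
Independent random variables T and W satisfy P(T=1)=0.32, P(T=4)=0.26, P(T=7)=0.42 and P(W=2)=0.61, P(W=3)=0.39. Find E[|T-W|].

E[|T-W|] = Σ_t Σ_w |t-w| · P(T=t)P(W=w)
 = 1·0.1952 + 2·0.1248 + 2·0.1586 + 1·0.1014 + 5·0.2562 + 4·0.1638
 = 0.1952 + 0.2496 + 0.3172 + 0.1014 + 1.281 + 0.6552
 = 2.7996

2.7996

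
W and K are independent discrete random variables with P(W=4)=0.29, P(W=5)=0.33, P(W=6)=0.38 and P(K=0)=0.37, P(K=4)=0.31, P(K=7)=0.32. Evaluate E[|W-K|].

E[|W-K|] = Σ_w Σ_k |w-k| · P(W=w)P(K=k)
 = 4·0.1073 + 0·0.0899 + 3·0.0928 + 5·0.1221 + 1·0.1023 + 2·0.1056 + 6·0.1406 + 2·0.1178 + 1·0.1216
 = 0.4292 + 0 + 0.2784 + 0.6105 + 0.1023 + 0.2112 + 0.8436 + 0.2356 + 0.1216
 = 2.8324

2.8324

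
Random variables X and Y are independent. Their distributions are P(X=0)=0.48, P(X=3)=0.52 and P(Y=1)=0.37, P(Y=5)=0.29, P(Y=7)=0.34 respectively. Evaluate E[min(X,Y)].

1.1752

E[min(X,Y)] = Σ_x Σ_y min(x,y) · P(X=x)P(Y=y)
 = 0·0.1776 + 0·0.1392 + 0·0.1632 + 1·0.1924 + 3·0.1508 + 3·0.1768
 = 0 + 0 + 0 + 0.1924 + 0.4524 + 0.5304
 = 1.1752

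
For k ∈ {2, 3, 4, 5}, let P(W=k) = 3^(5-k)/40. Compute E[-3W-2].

E[-3W-2] = Σ (-3w-2)·P(W=w)
 = (-8)·27/40 + (-11)·9/40 + (-14)·3/40 + (-17)·1/40
 = (-27/5) + (-99/40) + (-21/20) + (-17/40)
 = -187/20

-9.35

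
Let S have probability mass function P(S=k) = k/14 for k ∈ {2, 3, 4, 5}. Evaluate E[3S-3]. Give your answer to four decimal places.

8.5714

E[3S-3] = Σ (3s-3)·P(S=s)
 = 3·1/7 + 6·3/14 + 9·2/7 + 12·5/14
 = 3/7 + 9/7 + 18/7 + 30/7
 = 60/7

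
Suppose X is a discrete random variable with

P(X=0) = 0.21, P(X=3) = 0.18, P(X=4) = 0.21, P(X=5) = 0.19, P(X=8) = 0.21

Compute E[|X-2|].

E[|X-2|] = Σ |x-2|·P(X=x)
 = 2·0.21 + 1·0.18 + 2·0.21 + 3·0.19 + 6·0.21
 = 0.42 + 0.18 + 0.42 + 0.57 + 1.26
 = 2.85

2.85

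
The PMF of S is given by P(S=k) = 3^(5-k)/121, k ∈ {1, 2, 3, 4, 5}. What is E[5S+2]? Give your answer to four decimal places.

E[5S+2] = Σ (5s+2)·P(S=s)
 = 7·81/121 + 12·27/121 + 17·9/121 + 22·3/121 + 27·1/121
 = 567/121 + 324/121 + 153/121 + 6/11 + 27/121
 = 1137/121

9.3967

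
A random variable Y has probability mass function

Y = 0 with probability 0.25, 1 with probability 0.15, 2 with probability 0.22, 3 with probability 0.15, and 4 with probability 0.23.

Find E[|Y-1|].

1.46

E[|Y-1|] = Σ |y-1|·P(Y=y)
 = 1·0.25 + 0·0.15 + 1·0.22 + 2·0.15 + 3·0.23
 = 0.25 + 0 + 0.22 + 0.3 + 0.69
 = 1.46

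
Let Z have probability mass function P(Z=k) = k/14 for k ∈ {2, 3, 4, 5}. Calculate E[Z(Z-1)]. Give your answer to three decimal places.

E[Z(Z-1)] = Σ z(z-1)·P(Z=z)
 = 2·1/7 + 6·3/14 + 12·2/7 + 20·5/14
 = 2/7 + 9/7 + 24/7 + 50/7
 = 85/7

12.143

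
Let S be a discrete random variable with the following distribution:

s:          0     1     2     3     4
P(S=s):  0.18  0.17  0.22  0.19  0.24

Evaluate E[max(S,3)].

3.24

E[max(S,3)] = Σ max(s,3)·P(S=s)
 = 3·0.18 + 3·0.17 + 3·0.22 + 3·0.19 + 4·0.24
 = 0.54 + 0.51 + 0.66 + 0.57 + 0.96
 = 3.24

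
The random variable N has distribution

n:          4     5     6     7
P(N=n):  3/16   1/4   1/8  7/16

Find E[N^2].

E[N^2] = Σ n^2·P(N=n)
 = 16·3/16 + 25·1/4 + 36·1/8 + 49·7/16
 = 3 + 25/4 + 9/2 + 343/16
 = 563/16

35.1875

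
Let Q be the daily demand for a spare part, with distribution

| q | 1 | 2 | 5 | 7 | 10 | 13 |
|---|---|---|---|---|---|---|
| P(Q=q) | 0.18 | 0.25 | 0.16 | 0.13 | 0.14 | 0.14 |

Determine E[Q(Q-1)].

43.6

E[Q(Q-1)] = Σ q(q-1)·P(Q=q)
 = 0·0.18 + 2·0.25 + 20·0.16 + 42·0.13 + 90·0.14 + 156·0.14
 = 0 + 0.5 + 3.2 + 5.46 + 12.6 + 21.84
 = 43.6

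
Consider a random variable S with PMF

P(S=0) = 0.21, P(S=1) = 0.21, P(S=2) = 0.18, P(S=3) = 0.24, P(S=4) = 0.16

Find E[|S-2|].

E[|S-2|] = Σ |s-2|·P(S=s)
 = 2·0.21 + 1·0.21 + 0·0.18 + 1·0.24 + 2·0.16
 = 0.42 + 0.21 + 0 + 0.24 + 0.32
 = 1.19

1.19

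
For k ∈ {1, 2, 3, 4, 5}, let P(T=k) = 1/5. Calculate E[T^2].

11

E[T^2] = Σ t^2·P(T=t)
 = 1·1/5 + 4·1/5 + 9·1/5 + 16·1/5 + 25·1/5
 = 1/5 + 4/5 + 9/5 + 16/5 + 5
 = 11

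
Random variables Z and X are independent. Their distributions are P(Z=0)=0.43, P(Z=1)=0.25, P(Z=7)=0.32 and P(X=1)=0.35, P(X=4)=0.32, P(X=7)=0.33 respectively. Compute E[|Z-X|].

E[|Z-X|] = Σ_z Σ_x |z-x| · P(Z=z)P(X=x)
 = 1·0.1505 + 4·0.1376 + 7·0.1419 + 0·0.0875 + 3·0.08 + 6·0.0825 + 6·0.112 + 3·0.1024 + 0·0.1056
 = 0.1505 + 0.5504 + 0.9933 + 0 + 0.24 + 0.495 + 0.672 + 0.3072 + 0
 = 3.4084

3.4084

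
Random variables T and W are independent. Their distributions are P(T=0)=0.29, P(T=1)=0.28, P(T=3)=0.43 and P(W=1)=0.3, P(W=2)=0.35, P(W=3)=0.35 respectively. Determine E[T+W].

E[T+W] = Σ_t Σ_w (t+w) · P(T=t)P(W=w)
 = 1·0.087 + 2·0.1015 + 3·0.1015 + 2·0.084 + 3·0.098 + 4·0.098 + 4·0.129 + 5·0.1505 + 6·0.1505
 = 0.087 + 0.203 + 0.3045 + 0.168 + 0.294 + 0.392 + 0.516 + 0.7525 + 0.903
 = 3.62

3.62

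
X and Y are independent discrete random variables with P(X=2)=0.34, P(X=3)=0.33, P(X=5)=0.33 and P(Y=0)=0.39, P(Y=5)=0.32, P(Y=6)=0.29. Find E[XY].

E[XY] = Σ_x Σ_y xy · P(X=x)P(Y=y)
 = 0·0.1326 + 10·0.1088 + 12·0.0986 + 0·0.1287 + 15·0.1056 + 18·0.0957 + 0·0.1287 + 25·0.1056 + 30·0.0957
 = 0 + 1.088 + 1.1832 + 0 + 1.584 + 1.7226 + 0 + 2.64 + 2.871
 = 11.0888

11.0888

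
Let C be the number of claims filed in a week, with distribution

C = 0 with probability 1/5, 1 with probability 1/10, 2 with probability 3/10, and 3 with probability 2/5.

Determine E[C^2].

E[C^2] = Σ c^2·P(C=c)
 = 0·1/5 + 1·1/10 + 4·3/10 + 9·2/5
 = 0 + 1/10 + 6/5 + 18/5
 = 49/10

4.9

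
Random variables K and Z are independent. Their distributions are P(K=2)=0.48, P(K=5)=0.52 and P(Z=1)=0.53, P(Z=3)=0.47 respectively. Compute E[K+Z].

E[K+Z] = Σ_k Σ_z (k+z) · P(K=k)P(Z=z)
 = 3·0.2544 + 5·0.2256 + 6·0.2756 + 8·0.2444
 = 0.7632 + 1.128 + 1.6536 + 1.9552
 = 5.5

5.5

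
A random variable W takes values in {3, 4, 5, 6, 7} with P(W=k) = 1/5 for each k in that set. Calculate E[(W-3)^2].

6

E[(W-3)^2] = Σ (w-3)^2·P(W=w)
 = 0·1/5 + 1·1/5 + 4·1/5 + 9·1/5 + 16·1/5
 = 0 + 1/5 + 4/5 + 9/5 + 16/5
 = 6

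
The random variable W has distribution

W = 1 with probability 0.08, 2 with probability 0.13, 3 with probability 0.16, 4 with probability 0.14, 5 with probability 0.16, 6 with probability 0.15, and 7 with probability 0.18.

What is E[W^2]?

E[W^2] = Σ w^2·P(W=w)
 = 1·0.08 + 4·0.13 + 9·0.16 + 16·0.14 + 25·0.16 + 36·0.15 + 49·0.18
 = 0.08 + 0.52 + 1.44 + 2.24 + 4 + 5.4 + 8.82
 = 22.5

22.5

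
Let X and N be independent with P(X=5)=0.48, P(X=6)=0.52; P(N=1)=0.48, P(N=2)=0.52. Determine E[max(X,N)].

E[max(X,N)] = Σ_x Σ_n max(x,n) · P(X=x)P(N=n)
 = 5·0.2304 + 5·0.2496 + 6·0.2496 + 6·0.2704
 = 1.152 + 1.248 + 1.4976 + 1.6224
 = 5.52

5.52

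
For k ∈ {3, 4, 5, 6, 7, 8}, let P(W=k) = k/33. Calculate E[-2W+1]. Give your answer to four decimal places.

E[-2W+1] = Σ (-2w+1)·P(W=w)
 = (-5)·1/11 + (-7)·4/33 + (-9)·5/33 + (-11)·2/11 + (-13)·7/33 + (-15)·8/33
 = (-5/11) + (-28/33) + (-15/11) + (-2) + (-91/33) + (-40/11)
 = -365/33

-11.0606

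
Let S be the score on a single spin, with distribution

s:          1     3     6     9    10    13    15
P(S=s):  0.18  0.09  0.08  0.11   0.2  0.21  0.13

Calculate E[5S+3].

46

E[5S+3] = Σ (5s+3)·P(S=s)
 = 8·0.18 + 18·0.09 + 33·0.08 + 48·0.11 + 53·0.2 + 68·0.21 + 78·0.13
 = 1.44 + 1.62 + 2.64 + 5.28 + 10.6 + 14.28 + 10.14
 = 46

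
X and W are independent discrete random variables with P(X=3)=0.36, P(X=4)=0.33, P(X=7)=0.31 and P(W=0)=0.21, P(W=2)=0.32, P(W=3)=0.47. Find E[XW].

9.3685

E[XW] = Σ_x Σ_w xw · P(X=x)P(W=w)
 = 0·0.0756 + 6·0.1152 + 9·0.1692 + 0·0.0693 + 8·0.1056 + 12·0.1551 + 0·0.0651 + 14·0.0992 + 21·0.1457
 = 0 + 0.6912 + 1.5228 + 0 + 0.8448 + 1.8612 + 0 + 1.3888 + 3.0597
 = 9.3685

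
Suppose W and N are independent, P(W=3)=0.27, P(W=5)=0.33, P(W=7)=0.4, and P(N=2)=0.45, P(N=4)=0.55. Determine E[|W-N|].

2.457

E[|W-N|] = Σ_w Σ_n |w-n| · P(W=w)P(N=n)
 = 1·0.1215 + 1·0.1485 + 3·0.1485 + 1·0.1815 + 5·0.18 + 3·0.22
 = 0.1215 + 0.1485 + 0.4455 + 0.1815 + 0.9 + 0.66
 = 2.457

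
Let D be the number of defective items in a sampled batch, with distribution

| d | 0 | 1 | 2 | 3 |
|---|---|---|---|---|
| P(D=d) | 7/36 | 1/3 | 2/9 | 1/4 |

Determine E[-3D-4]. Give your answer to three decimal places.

-8.583

E[-3D-4] = Σ (-3d-4)·P(D=d)
 = (-4)·7/36 + (-7)·1/3 + (-10)·2/9 + (-13)·1/4
 = (-7/9) + (-7/3) + (-20/9) + (-13/4)
 = -103/12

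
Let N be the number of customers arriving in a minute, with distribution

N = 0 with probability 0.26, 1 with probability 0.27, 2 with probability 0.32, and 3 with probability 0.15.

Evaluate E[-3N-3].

-7.08

E[-3N-3] = Σ (-3n-3)·P(N=n)
 = (-3)·0.26 + (-6)·0.27 + (-9)·0.32 + (-12)·0.15
 = (-0.78) + (-1.62) + (-2.88) + (-1.8)
 = -7.08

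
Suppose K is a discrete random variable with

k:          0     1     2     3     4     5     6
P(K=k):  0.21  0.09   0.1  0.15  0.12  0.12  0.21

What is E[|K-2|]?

E[|K-2|] = Σ |k-2|·P(K=k)
 = 2·0.21 + 1·0.09 + 0·0.1 + 1·0.15 + 2·0.12 + 3·0.12 + 4·0.21
 = 0.42 + 0.09 + 0 + 0.15 + 0.24 + 0.36 + 0.84
 = 2.1

2.1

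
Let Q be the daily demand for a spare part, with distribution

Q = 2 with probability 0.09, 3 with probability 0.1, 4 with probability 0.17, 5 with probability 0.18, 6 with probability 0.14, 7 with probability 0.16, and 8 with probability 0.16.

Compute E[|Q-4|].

E[|Q-4|] = Σ |q-4|·P(Q=q)
 = 2·0.09 + 1·0.1 + 0·0.17 + 1·0.18 + 2·0.14 + 3·0.16 + 4·0.16
 = 0.18 + 0.1 + 0 + 0.18 + 0.28 + 0.48 + 0.64
 = 1.86

1.86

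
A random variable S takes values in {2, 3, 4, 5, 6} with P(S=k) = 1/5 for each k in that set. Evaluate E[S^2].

E[S^2] = Σ s^2·P(S=s)
 = 4·1/5 + 9·1/5 + 16·1/5 + 25·1/5 + 36·1/5
 = 4/5 + 9/5 + 16/5 + 5 + 36/5
 = 18

18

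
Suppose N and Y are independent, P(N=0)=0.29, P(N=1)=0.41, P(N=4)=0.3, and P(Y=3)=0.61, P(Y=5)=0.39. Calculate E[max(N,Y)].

E[max(N,Y)] = Σ_n Σ_y max(n,y) · P(N=n)P(Y=y)
 = 3·0.1769 + 5·0.1131 + 3·0.2501 + 5·0.1599 + 4·0.183 + 5·0.117
 = 0.5307 + 0.5655 + 0.7503 + 0.7995 + 0.732 + 0.585
 = 3.963

3.963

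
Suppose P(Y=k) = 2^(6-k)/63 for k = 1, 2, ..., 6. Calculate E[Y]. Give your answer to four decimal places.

E[Y] = Σ y·P(Y=y)
 = 1·32/63 + 2·16/63 + 3·8/63 + 4·4/63 + 5·2/63 + 6·1/63
 = 32/63 + 32/63 + 8/21 + 16/63 + 10/63 + 2/21
 = 40/21

1.9048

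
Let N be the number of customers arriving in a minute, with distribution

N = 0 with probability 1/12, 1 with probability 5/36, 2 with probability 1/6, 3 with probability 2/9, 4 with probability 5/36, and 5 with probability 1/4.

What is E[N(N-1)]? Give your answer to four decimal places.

E[N(N-1)] = Σ n(n-1)·P(N=n)
 = 0·1/12 + 0·5/36 + 2·1/6 + 6·2/9 + 12·5/36 + 20·1/4
 = 0 + 0 + 1/3 + 4/3 + 5/3 + 5
 = 25/3

8.3333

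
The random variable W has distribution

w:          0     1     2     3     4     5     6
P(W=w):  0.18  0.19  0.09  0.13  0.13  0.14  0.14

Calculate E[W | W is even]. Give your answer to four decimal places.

2.8519

P(W is even) = 0.18 + 0.09 + 0.13 + 0.14 = 0.54.
E[W | W is even] = [0·0.18 + 2·0.09 + 4·0.13 + 6·0.14] / 0.54
 = 1.54 / 0.54
 = 77/27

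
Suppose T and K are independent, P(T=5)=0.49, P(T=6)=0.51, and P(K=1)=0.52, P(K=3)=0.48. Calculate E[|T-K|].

3.55

E[|T-K|] = Σ_t Σ_k |t-k| · P(T=t)P(K=k)
 = 4·0.2548 + 2·0.2352 + 5·0.2652 + 3·0.2448
 = 1.0192 + 0.4704 + 1.326 + 0.7344
 = 3.55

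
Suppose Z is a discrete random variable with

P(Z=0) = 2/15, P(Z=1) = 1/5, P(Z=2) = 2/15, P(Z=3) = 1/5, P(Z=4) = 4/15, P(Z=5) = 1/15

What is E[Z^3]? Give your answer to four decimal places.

E[Z^3] = Σ z^3·P(Z=z)
 = 0·2/15 + 1·1/5 + 8·2/15 + 27·1/5 + 64·4/15 + 125·1/15
 = 0 + 1/5 + 16/15 + 27/5 + 256/15 + 25/3
 = 481/15

32.0667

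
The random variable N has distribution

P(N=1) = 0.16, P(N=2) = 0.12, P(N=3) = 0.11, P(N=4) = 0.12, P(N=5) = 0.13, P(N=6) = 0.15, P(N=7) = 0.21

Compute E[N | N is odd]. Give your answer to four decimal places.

4.2787

P(N is odd) = 0.16 + 0.11 + 0.13 + 0.21 = 0.61.
E[N | N is odd] = [1·0.16 + 3·0.11 + 5·0.13 + 7·0.21] / 0.61
 = 2.61 / 0.61
 = 261/61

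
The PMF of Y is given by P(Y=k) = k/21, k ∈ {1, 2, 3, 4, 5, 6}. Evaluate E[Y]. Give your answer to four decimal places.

E[Y] = Σ y·P(Y=y)
 = 1·1/21 + 2·2/21 + 3·1/7 + 4·4/21 + 5·5/21 + 6·2/7
 = 1/21 + 4/21 + 3/7 + 16/21 + 25/21 + 12/7
 = 13/3

4.3333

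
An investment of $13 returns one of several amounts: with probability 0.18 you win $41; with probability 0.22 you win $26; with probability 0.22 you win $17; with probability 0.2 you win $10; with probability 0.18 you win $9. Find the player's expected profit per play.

7.46

E[payout] = 41·0.18 + 26·0.22 + 17·0.22 + 10·0.2 + 9·0.18
 = 7.38 + 5.72 + 3.74 + 2 + 1.62
 = 20.46
Net = 20.46 - 13 = 7.46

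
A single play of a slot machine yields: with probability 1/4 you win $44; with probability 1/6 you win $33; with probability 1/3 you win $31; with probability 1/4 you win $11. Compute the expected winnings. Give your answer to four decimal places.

29.5833

E[payout] = 44·1/4 + 33·1/6 + 31·1/3 + 11·1/4
 = 11 + 11/2 + 31/3 + 11/4
 = 355/12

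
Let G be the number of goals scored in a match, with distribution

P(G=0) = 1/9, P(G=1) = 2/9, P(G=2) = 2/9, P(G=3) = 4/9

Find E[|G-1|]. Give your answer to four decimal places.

1.2222

E[|G-1|] = Σ |g-1|·P(G=g)
 = 1·1/9 + 0·2/9 + 1·2/9 + 2·4/9
 = 1/9 + 0 + 2/9 + 8/9
 = 11/9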